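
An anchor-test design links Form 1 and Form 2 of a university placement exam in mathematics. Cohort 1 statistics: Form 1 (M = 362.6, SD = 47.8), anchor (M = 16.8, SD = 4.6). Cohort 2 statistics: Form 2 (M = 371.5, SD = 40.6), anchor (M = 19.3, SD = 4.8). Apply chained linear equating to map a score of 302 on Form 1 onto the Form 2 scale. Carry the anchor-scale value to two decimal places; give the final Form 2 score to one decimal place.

Form 1 → anchor (Cohort 1): v = (4.6/47.8)(302 − 362.6) + 16.8 = 10.97
anchor → Form 2 (Cohort 2): y = (40.6/4.8)(10.97 − 19.3) + 371.5 = 301.0

301.0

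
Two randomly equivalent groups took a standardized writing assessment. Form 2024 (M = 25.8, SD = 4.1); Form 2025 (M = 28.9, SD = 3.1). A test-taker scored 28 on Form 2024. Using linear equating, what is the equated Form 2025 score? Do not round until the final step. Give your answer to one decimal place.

30.6

Linear equating: y = (SD_Y/SD_X)(x − M_X) + M_Y
y = (3.1/4.1)(28 − 25.8) + 28.9
y = 0.756098 × 2.2 + 28.9 = 1.6634 + 28.9 = 30.6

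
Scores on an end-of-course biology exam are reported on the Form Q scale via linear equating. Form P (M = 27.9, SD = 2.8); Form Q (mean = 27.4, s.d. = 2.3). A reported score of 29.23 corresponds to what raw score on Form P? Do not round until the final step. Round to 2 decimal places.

30.13

Invert y = (SD_Y/SD_X)(x − M_X) + M_Y:
x = (SD_X/SD_Y)(y − M_Y) + M_X = (2.8/2.3)(29.23 − 27.4) + 27.9
x = 1.217391 × 1.830 + 27.9 = 30.13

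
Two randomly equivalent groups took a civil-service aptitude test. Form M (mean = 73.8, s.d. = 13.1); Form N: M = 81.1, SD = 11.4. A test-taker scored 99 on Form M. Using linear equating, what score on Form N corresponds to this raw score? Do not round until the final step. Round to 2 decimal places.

103.03

Linear equating: y = (SD_Y/SD_X)(x − M_X) + M_Y
y = (11.4/13.1)(99 − 73.8) + 81.1
y = 0.870229 × 25.2 + 81.1 = 21.9298 + 81.1 = 103.03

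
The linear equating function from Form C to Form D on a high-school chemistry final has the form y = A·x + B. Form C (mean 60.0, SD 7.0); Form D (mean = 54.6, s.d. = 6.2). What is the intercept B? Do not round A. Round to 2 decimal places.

1.46

A = SD_Y / SD_X = 6.2 / 7.0 = 0.885714
B = M_Y − A·M_X = 54.6 − 0.885714 × 60.0 = 1.46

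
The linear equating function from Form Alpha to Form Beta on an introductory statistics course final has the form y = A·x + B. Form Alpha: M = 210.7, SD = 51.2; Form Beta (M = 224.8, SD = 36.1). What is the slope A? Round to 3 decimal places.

0.705

A = SD_Y / SD_X = 36.1 / 51.2 = 0.705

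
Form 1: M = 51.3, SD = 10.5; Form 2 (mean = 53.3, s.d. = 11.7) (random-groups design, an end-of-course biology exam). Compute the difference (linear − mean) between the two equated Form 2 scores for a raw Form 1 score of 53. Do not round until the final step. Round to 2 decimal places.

0.19

Mean-equated: 53 + (53.3 − 51.3) = 55.00
Linear-equated: (11.7/10.5)(53 − 51.3) + 53.3 = 55.194
Difference = 55.194 − 55.00 = 0.19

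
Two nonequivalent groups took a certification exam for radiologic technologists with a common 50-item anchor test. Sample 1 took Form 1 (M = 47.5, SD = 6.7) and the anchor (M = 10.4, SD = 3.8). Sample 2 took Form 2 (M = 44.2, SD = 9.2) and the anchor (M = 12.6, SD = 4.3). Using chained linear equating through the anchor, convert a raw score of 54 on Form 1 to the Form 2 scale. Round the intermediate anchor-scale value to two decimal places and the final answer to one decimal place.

47.4

Form 1 → anchor (Sample 1): v = (3.8/6.7)(54 − 47.5) + 10.4 = 14.09
anchor → Form 2 (Sample 2): y = (9.2/4.3)(14.09 − 12.6) + 44.2 = 47.4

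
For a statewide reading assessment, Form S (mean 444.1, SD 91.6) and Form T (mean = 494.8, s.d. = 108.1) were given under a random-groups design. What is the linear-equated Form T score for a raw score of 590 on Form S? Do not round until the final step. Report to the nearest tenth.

667.0

Linear equating: y = (SD_Y/SD_X)(x − M_X) + M_Y
y = (108.1/91.6)(590 − 444.1) + 494.8
y = 1.180131 × 145.9 + 494.8 = 172.1811 + 494.8 = 667.0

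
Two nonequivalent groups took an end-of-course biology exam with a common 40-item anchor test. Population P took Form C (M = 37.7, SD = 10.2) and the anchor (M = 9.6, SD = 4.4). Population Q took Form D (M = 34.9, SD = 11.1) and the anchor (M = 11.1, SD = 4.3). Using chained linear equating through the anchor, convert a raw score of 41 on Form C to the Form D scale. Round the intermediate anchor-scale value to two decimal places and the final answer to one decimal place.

Form C → anchor (Population P): v = (4.4/10.2)(41 − 37.7) + 9.6 = 11.02
anchor → Form D (Population Q): y = (11.1/4.3)(11.02 − 11.1) + 34.9 = 34.7

34.7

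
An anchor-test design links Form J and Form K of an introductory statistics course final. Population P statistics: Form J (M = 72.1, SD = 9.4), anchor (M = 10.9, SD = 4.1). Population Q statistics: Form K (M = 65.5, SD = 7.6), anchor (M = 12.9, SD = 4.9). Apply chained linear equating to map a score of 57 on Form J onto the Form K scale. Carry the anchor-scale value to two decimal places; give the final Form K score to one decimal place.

52.2

Form J → anchor (Population P): v = (4.1/9.4)(57 − 72.1) + 10.9 = 4.31
anchor → Form K (Population Q): y = (7.6/4.9)(4.31 − 12.9) + 65.5 = 52.2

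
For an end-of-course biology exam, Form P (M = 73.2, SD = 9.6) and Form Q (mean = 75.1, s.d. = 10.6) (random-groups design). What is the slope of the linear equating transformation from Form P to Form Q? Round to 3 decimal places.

1.104

A = SD_Y / SD_X = 10.6 / 9.6 = 1.104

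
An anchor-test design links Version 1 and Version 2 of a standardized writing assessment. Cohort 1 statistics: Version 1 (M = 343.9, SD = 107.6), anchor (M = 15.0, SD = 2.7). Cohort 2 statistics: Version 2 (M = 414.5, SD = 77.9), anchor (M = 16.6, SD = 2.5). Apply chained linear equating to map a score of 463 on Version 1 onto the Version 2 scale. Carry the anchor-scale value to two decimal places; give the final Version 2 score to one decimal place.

457.8

Version 1 → anchor (Cohort 1): v = (2.7/107.6)(463 − 343.9) + 15.0 = 17.99
anchor → Version 2 (Cohort 2): y = (77.9/2.5)(17.99 − 16.6) + 414.5 = 457.8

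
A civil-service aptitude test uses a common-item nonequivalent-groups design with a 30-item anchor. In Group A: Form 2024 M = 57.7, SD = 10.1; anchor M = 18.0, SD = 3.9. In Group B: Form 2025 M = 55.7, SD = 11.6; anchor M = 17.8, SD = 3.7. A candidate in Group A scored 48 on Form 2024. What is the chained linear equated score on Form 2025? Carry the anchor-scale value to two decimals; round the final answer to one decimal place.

44.6

Form 2024 → anchor (Group A): v = (3.9/10.1)(48 − 57.7) + 18.0 = 14.25
anchor → Form 2025 (Group B): y = (11.6/3.7)(14.25 − 17.8) + 55.7 = 44.6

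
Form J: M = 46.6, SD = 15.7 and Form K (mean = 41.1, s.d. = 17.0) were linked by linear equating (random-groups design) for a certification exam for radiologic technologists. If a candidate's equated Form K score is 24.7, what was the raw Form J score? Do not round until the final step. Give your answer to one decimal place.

Invert y = (SD_Y/SD_X)(x − M_X) + M_Y:
x = (SD_X/SD_Y)(y − M_Y) + M_X = (15.7/17.0)(24.7 − 41.1) + 46.6
x = 0.923529 × -16.400 + 46.6 = 31.5

31.5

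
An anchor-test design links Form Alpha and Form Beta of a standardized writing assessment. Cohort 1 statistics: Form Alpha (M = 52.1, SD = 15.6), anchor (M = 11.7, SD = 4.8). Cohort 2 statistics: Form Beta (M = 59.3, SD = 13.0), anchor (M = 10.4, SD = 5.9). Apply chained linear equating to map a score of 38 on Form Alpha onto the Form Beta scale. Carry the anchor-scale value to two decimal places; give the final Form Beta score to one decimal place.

52.6

Form Alpha → anchor (Cohort 1): v = (4.8/15.6)(38 − 52.1) + 11.7 = 7.36
anchor → Form Beta (Cohort 2): y = (13.0/5.9)(7.36 − 10.4) + 59.3 = 52.6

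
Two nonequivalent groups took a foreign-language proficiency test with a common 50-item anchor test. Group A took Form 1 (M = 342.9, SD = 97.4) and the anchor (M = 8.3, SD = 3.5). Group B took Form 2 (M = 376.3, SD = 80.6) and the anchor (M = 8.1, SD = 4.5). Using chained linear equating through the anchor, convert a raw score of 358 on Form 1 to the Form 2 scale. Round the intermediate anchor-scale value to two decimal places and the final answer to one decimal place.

Form 1 → anchor (Group A): v = (3.5/97.4)(358 − 342.9) + 8.3 = 8.84
anchor → Form 2 (Group B): y = (80.6/4.5)(8.84 − 8.1) + 376.3 = 389.6

389.6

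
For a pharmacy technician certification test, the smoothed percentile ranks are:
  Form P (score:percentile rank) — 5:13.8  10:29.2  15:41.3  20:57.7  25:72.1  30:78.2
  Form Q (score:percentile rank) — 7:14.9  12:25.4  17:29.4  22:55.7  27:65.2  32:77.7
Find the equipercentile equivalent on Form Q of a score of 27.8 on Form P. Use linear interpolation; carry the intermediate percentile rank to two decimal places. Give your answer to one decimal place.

PR of 27.8 on Form P: 72.1 + (27.8 − 25)/(30 − 25) × (78.2 − 72.1) = 75.52
On Form Q, PR 75.52 falls between score 27 (PR 65.2) and 32 (PR 77.7).
Interpolate: 27 + (75.52 − 65.2)/(77.7 − 65.2) × (32 − 27) = 31.1

31.1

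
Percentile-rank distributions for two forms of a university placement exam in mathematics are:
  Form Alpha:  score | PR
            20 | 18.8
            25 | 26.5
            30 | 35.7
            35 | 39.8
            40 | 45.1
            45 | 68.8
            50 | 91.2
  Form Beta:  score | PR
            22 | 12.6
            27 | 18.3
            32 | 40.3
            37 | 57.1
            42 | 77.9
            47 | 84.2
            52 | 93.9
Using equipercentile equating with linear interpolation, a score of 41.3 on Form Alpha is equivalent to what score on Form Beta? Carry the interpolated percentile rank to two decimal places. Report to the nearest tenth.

PR of 41.3 on Form Alpha: 45.1 + (41.3 − 40)/(45 − 40) × (68.8 − 45.1) = 51.26
On Form Beta, PR 51.26 falls between score 32 (PR 40.3) and 37 (PR 57.1).
Interpolate: 32 + (51.26 − 40.3)/(57.1 − 40.3) × (37 − 32) = 35.3

35.3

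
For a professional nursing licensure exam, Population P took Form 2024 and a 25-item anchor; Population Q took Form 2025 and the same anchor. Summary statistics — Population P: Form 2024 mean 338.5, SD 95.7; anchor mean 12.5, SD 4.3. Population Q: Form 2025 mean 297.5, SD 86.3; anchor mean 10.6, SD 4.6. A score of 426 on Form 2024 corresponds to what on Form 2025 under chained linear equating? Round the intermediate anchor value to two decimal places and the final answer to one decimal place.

Form 2024 → anchor (Population P): v = (4.3/95.7)(426 − 338.5) + 12.5 = 16.43
anchor → Form 2025 (Population Q): y = (86.3/4.6)(16.43 − 10.6) + 297.5 = 406.9

406.9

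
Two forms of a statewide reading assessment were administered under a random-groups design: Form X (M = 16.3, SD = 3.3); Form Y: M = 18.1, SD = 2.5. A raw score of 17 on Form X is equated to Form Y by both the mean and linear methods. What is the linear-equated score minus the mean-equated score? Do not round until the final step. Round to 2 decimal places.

Mean-equated: 17 + (18.1 − 16.3) = 18.80
Linear-equated: (2.5/3.3)(17 − 16.3) + 18.1 = 18.630
Difference = 18.630 − 18.80 = -0.17

-0.17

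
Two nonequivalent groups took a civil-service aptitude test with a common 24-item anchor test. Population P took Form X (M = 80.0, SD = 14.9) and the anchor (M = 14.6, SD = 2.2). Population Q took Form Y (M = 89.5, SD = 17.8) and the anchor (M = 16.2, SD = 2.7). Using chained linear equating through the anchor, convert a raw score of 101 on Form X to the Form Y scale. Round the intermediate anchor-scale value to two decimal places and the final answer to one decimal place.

99.4

Form X → anchor (Population P): v = (2.2/14.9)(101 − 80.0) + 14.6 = 17.70
anchor → Form Y (Population Q): y = (17.8/2.7)(17.70 − 16.2) + 89.5 = 99.4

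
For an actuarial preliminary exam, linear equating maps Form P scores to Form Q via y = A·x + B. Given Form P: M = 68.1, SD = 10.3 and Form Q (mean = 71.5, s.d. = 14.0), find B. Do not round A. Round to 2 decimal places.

A = SD_Y / SD_X = 14.0 / 10.3 = 1.359223
B = M_Y − A·M_X = 71.5 − 1.359223 × 68.1 = -21.06

-21.06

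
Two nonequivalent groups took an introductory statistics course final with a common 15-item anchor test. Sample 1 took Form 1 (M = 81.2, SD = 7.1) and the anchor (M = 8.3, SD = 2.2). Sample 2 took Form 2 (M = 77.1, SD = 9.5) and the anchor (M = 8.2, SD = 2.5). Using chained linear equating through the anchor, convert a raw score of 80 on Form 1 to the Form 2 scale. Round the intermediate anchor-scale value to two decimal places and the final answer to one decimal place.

Form 1 → anchor (Sample 1): v = (2.2/7.1)(80 − 81.2) + 8.3 = 7.93
anchor → Form 2 (Sample 2): y = (9.5/2.5)(7.93 − 8.2) + 77.1 = 76.1

76.1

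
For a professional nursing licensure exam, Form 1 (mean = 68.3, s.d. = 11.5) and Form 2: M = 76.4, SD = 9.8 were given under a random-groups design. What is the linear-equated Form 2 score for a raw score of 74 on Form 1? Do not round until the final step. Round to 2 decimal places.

81.26

Linear equating: y = (SD_Y/SD_X)(x − M_X) + M_Y
y = (9.8/11.5)(74 − 68.3) + 76.4
y = 0.852174 × 5.7 + 76.4 = 4.8574 + 76.4 = 81.26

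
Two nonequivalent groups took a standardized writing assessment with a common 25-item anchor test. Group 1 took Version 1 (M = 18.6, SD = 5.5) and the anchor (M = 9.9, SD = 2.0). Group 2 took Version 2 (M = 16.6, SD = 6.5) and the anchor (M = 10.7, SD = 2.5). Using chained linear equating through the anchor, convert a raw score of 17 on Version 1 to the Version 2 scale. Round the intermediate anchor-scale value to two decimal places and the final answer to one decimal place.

Version 1 → anchor (Group 1): v = (2.0/5.5)(17 − 18.6) + 9.9 = 9.32
anchor → Version 2 (Group 2): y = (6.5/2.5)(9.32 − 10.7) + 16.6 = 13.0

13.0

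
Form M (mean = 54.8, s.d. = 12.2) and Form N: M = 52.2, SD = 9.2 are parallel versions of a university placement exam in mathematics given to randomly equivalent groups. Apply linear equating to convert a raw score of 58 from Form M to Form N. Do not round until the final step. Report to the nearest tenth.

Linear equating: y = (SD_Y/SD_X)(x − M_X) + M_Y
y = (9.2/12.2)(58 − 54.8) + 52.2
y = 0.754098 × 3.2 + 52.2 = 2.4131 + 52.2 = 54.6

54.6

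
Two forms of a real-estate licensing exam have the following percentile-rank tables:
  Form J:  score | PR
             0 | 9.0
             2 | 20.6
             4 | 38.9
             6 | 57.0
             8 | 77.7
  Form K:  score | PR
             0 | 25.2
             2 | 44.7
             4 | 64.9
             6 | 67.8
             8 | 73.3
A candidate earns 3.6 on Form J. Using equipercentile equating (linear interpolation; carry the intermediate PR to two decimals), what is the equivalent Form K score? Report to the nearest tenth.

1.0

PR of 3.6 on Form J: 20.6 + (3.6 − 2)/(4 − 2) × (38.9 − 20.6) = 35.24
On Form K, PR 35.24 falls between score 0 (PR 25.2) and 2 (PR 44.7).
Interpolate: 0 + (35.24 − 25.2)/(44.7 − 25.2) × (2 − 0) = 1.0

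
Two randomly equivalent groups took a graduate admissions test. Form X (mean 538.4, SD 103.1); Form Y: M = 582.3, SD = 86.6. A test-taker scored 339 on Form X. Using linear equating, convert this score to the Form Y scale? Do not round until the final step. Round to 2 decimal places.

414.81

Linear equating: y = (SD_Y/SD_X)(x − M_X) + M_Y
y = (86.6/103.1)(339 − 538.4) + 582.3
y = 0.839961 × -199.4 + 582.3 = -167.4883 + 582.3 = 414.81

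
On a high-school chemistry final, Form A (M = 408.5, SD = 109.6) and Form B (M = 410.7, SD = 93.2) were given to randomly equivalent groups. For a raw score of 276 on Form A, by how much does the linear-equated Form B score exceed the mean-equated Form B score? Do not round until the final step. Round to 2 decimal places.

Mean-equated: 276 + (410.7 − 408.5) = 278.20
Linear-equated: (93.2/109.6)(276 − 408.5) + 410.7 = 298.027
Difference = 298.027 − 278.20 = 19.83

19.83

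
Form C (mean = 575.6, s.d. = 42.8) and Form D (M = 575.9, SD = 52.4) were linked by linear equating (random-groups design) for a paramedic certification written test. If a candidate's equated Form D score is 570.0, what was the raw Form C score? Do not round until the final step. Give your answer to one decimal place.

570.8

Invert y = (SD_Y/SD_X)(x − M_X) + M_Y:
x = (SD_X/SD_Y)(y − M_Y) + M_X = (42.8/52.4)(570.0 − 575.9) + 575.6
x = 0.816794 × -5.900 + 575.6 = 570.8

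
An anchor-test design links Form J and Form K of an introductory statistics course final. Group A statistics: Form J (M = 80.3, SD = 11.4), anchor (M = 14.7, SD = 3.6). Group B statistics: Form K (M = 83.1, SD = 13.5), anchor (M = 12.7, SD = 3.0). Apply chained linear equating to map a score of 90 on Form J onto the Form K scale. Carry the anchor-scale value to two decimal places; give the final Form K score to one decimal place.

Form J → anchor (Group A): v = (3.6/11.4)(90 − 80.3) + 14.7 = 17.76
anchor → Form K (Group B): y = (13.5/3.0)(17.76 − 12.7) + 83.1 = 105.9

105.9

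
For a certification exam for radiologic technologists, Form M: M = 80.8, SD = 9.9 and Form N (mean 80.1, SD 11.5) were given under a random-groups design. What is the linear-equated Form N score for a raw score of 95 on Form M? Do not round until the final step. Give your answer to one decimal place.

Linear equating: y = (SD_Y/SD_X)(x − M_X) + M_Y
y = (11.5/9.9)(95 − 80.8) + 80.1
y = 1.161616 × 14.2 + 80.1 = 16.4949 + 80.1 = 96.6

96.6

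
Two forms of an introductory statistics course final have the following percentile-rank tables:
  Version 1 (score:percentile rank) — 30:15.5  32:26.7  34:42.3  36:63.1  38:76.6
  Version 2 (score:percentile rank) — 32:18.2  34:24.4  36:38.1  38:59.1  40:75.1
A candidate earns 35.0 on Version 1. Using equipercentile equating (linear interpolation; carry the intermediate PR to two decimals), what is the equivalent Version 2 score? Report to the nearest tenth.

37.4

PR of 35.0 on Version 1: 42.3 + (35.0 − 34)/(36 − 34) × (63.1 − 42.3) = 52.70
On Version 2, PR 52.70 falls between score 36 (PR 38.1) and 38 (PR 59.1).
Interpolate: 36 + (52.70 − 38.1)/(59.1 − 38.1) × (38 − 36) = 37.4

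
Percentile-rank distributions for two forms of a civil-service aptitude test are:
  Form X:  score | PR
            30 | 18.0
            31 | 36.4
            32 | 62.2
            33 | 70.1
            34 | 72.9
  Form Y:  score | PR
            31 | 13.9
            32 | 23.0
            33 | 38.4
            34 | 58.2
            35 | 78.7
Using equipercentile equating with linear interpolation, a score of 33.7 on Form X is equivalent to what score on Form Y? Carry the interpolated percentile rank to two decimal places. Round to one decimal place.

34.7

PR of 33.7 on Form X: 70.1 + (33.7 − 33)/(34 − 33) × (72.9 − 70.1) = 72.06
On Form Y, PR 72.06 falls between score 34 (PR 58.2) and 35 (PR 78.7).
Interpolate: 34 + (72.06 − 58.2)/(78.7 − 58.2) × (35 − 34) = 34.7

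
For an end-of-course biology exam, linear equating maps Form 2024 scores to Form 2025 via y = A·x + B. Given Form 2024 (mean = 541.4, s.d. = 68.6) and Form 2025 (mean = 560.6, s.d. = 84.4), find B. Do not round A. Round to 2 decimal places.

-105.50

A = SD_Y / SD_X = 84.4 / 68.6 = 1.230321
B = M_Y − A·M_X = 560.6 − 1.230321 × 541.4 = -105.50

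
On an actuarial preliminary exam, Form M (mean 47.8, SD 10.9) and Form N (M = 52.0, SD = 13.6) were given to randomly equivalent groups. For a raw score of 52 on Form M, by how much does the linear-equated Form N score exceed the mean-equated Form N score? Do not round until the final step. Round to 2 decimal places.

1.04

Mean-equated: 52 + (52.0 − 47.8) = 56.20
Linear-equated: (13.6/10.9)(52 − 47.8) + 52.0 = 57.240
Difference = 57.240 − 56.20 = 1.04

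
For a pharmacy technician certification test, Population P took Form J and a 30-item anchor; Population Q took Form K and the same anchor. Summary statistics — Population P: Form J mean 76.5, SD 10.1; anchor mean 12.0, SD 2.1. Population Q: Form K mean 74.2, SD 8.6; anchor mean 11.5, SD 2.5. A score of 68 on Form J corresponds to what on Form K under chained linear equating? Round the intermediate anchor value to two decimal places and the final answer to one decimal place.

Form J → anchor (Population P): v = (2.1/10.1)(68 − 76.5) + 12.0 = 10.23
anchor → Form K (Population Q): y = (8.6/2.5)(10.23 − 11.5) + 74.2 = 69.8

69.8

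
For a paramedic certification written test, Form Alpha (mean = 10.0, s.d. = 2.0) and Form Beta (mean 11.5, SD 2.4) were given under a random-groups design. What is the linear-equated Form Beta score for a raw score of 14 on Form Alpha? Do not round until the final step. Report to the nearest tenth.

16.3

Linear equating: y = (SD_Y/SD_X)(x − M_X) + M_Y
y = (2.4/2.0)(14 − 10.0) + 11.5
y = 1.200000 × 4.0 + 11.5 = 4.8000 + 11.5 = 16.3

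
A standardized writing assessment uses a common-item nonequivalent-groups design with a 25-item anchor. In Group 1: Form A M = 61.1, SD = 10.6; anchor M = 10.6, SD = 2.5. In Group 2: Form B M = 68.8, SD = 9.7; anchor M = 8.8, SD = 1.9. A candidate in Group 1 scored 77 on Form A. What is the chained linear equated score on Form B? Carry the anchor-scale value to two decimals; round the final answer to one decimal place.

97.1

Form A → anchor (Group 1): v = (2.5/10.6)(77 − 61.1) + 10.6 = 14.35
anchor → Form B (Group 2): y = (9.7/1.9)(14.35 − 8.8) + 68.8 = 97.1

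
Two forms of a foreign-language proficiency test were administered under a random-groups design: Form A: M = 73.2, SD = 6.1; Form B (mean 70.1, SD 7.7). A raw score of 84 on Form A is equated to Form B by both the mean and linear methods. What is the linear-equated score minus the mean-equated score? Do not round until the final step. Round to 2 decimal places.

Mean-equated: 84 + (70.1 − 73.2) = 80.90
Linear-equated: (7.7/6.1)(84 − 73.2) + 70.1 = 83.733
Difference = 83.733 − 80.90 = 2.83

2.83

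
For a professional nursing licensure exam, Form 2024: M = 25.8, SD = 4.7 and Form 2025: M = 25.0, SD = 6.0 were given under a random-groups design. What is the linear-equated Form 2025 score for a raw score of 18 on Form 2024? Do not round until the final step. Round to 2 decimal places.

Linear equating: y = (SD_Y/SD_X)(x − M_X) + M_Y
y = (6.0/4.7)(18 − 25.8) + 25.0
y = 1.276596 × -7.8 + 25.0 = -9.9574 + 25.0 = 15.04

15.04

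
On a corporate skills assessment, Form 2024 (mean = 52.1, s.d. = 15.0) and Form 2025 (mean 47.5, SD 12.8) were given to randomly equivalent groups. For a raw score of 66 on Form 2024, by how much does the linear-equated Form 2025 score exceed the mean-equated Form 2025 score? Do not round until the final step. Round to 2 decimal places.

Mean-equated: 66 + (47.5 − 52.1) = 61.40
Linear-equated: (12.8/15.0)(66 − 52.1) + 47.5 = 59.361
Difference = 59.361 − 61.40 = -2.04

-2.04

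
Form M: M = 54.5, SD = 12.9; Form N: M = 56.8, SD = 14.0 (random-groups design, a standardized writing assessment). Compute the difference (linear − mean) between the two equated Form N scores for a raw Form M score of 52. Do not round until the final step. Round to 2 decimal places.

-0.21

Mean-equated: 52 + (56.8 − 54.5) = 54.30
Linear-equated: (14.0/12.9)(52 − 54.5) + 56.8 = 54.087
Difference = 54.087 − 54.30 = -0.21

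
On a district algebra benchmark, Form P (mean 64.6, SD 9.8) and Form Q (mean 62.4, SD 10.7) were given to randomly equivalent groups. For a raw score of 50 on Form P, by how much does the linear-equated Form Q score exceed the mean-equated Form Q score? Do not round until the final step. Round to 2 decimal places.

Mean-equated: 50 + (62.4 − 64.6) = 47.80
Linear-equated: (10.7/9.8)(50 − 64.6) + 62.4 = 46.459
Difference = 46.459 − 47.80 = -1.34

-1.34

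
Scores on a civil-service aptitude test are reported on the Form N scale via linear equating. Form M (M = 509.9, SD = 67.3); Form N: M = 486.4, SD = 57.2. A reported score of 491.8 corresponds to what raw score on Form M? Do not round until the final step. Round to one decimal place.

Invert y = (SD_Y/SD_X)(x − M_X) + M_Y:
x = (SD_X/SD_Y)(y − M_Y) + M_X = (67.3/57.2)(491.8 − 486.4) + 509.9
x = 1.176573 × 5.400 + 509.9 = 516.3

516.3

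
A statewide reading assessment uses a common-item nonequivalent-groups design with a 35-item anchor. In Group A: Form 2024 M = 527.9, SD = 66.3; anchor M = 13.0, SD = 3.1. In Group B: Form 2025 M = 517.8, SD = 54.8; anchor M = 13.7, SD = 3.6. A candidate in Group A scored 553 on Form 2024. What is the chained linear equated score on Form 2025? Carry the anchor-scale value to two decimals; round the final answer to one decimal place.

525.0

Form 2024 → anchor (Group A): v = (3.1/66.3)(553 − 527.9) + 13.0 = 14.17
anchor → Form 2025 (Group B): y = (54.8/3.6)(14.17 − 13.7) + 517.8 = 525.0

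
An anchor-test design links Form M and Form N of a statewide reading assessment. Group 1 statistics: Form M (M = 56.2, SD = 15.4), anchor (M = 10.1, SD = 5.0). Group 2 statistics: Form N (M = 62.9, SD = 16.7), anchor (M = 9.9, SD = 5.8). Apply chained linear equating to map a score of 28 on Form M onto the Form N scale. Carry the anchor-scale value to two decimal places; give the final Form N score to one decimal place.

37.1

Form M → anchor (Group 1): v = (5.0/15.4)(28 − 56.2) + 10.1 = 0.94
anchor → Form N (Group 2): y = (16.7/5.8)(0.94 − 9.9) + 62.9 = 37.1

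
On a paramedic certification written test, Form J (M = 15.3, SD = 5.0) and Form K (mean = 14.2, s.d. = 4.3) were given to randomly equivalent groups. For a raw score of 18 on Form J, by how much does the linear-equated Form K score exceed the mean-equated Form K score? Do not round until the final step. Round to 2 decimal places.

Mean-equated: 18 + (14.2 − 15.3) = 16.90
Linear-equated: (4.3/5.0)(18 − 15.3) + 14.2 = 16.522
Difference = 16.522 − 16.90 = -0.38

-0.38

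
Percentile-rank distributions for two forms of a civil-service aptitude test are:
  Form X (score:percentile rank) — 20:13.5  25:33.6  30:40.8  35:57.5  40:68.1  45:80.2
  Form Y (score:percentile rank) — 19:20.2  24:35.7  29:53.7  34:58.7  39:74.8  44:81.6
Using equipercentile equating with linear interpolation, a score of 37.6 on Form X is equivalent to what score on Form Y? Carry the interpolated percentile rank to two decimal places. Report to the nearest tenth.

PR of 37.6 on Form X: 57.5 + (37.6 − 35)/(40 − 35) × (68.1 − 57.5) = 63.01
On Form Y, PR 63.01 falls between score 34 (PR 58.7) and 39 (PR 74.8).
Interpolate: 34 + (63.01 − 58.7)/(74.8 − 58.7) × (39 − 34) = 35.3

35.3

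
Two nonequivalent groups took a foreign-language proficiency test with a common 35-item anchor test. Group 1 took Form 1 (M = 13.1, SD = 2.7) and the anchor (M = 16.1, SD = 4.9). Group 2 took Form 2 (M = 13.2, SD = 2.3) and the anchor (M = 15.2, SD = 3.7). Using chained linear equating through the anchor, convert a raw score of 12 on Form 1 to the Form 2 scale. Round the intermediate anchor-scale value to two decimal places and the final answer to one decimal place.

Form 1 → anchor (Group 1): v = (4.9/2.7)(12 − 13.1) + 16.1 = 14.10
anchor → Form 2 (Group 2): y = (2.3/3.7)(14.10 − 15.2) + 13.2 = 12.5

12.5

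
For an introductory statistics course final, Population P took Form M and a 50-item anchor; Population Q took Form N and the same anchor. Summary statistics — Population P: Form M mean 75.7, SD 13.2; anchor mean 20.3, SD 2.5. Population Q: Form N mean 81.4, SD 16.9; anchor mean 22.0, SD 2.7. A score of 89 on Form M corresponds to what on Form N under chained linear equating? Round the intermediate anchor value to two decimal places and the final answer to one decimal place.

86.5

Form M → anchor (Population P): v = (2.5/13.2)(89 − 75.7) + 20.3 = 22.82
anchor → Form N (Population Q): y = (16.9/2.7)(22.82 − 22.0) + 81.4 = 86.5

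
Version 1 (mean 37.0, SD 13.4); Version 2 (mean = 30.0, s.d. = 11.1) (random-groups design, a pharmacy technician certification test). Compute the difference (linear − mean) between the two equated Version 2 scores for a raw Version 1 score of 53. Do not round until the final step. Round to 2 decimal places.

Mean-equated: 53 + (30.0 − 37.0) = 46.00
Linear-equated: (11.1/13.4)(53 − 37.0) + 30.0 = 43.254
Difference = 43.254 − 46.00 = -2.75

-2.75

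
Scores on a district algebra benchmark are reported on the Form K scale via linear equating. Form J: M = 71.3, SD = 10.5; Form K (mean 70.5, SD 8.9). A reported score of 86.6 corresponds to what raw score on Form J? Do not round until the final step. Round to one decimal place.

90.3

Invert y = (SD_Y/SD_X)(x − M_X) + M_Y:
x = (SD_X/SD_Y)(y − M_Y) + M_X = (10.5/8.9)(86.6 − 70.5) + 71.3
x = 1.179775 × 16.100 + 71.3 = 90.3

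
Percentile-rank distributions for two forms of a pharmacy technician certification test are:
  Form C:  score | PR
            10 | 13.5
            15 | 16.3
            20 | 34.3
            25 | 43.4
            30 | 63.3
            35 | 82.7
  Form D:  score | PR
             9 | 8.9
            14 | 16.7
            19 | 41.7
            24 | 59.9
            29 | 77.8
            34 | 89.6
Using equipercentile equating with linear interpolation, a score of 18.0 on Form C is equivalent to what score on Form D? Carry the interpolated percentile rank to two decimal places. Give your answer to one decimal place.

16.1

PR of 18.0 on Form C: 16.3 + (18.0 − 15)/(20 − 15) × (34.3 − 16.3) = 27.10
On Form D, PR 27.10 falls between score 14 (PR 16.7) and 19 (PR 41.7).
Interpolate: 14 + (27.10 − 16.7)/(41.7 − 16.7) × (19 − 14) = 16.1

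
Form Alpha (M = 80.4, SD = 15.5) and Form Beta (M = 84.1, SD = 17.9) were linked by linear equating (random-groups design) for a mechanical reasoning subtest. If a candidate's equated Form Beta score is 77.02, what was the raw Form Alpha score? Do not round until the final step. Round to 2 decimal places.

Invert y = (SD_Y/SD_X)(x − M_X) + M_Y:
x = (SD_X/SD_Y)(y − M_Y) + M_X = (15.5/17.9)(77.02 − 84.1) + 80.4
x = 0.865922 × -7.080 + 80.4 = 74.27

74.27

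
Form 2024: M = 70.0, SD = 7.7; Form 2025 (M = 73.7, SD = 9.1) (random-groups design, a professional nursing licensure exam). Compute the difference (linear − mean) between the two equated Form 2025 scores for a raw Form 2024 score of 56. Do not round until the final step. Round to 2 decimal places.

Mean-equated: 56 + (73.7 − 70.0) = 59.70
Linear-equated: (9.1/7.7)(56 − 70.0) + 73.7 = 57.155
Difference = 57.155 − 59.70 = -2.55

-2.55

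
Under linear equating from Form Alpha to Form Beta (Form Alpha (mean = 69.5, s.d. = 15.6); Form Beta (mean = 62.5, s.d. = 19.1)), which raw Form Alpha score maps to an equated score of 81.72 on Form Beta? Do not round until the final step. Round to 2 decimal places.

85.20

Invert y = (SD_Y/SD_X)(x − M_X) + M_Y:
x = (SD_X/SD_Y)(y − M_Y) + M_X = (15.6/19.1)(81.72 − 62.5) + 69.5
x = 0.816754 × 19.220 + 69.5 = 85.20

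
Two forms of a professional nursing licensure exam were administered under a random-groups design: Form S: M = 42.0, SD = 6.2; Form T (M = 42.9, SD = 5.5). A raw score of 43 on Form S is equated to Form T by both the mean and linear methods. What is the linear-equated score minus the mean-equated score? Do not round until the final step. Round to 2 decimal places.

Mean-equated: 43 + (42.9 − 42.0) = 43.90
Linear-equated: (5.5/6.2)(43 − 42.0) + 42.9 = 43.787
Difference = 43.787 − 43.90 = -0.11

-0.11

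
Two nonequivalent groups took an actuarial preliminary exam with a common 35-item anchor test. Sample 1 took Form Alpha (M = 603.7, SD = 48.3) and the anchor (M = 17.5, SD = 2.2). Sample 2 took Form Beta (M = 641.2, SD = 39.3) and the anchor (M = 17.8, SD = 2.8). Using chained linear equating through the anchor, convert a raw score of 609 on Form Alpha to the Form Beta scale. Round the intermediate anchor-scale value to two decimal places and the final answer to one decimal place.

640.4

Form Alpha → anchor (Sample 1): v = (2.2/48.3)(609 − 603.7) + 17.5 = 17.74
anchor → Form Beta (Sample 2): y = (39.3/2.8)(17.74 − 17.8) + 641.2 = 640.4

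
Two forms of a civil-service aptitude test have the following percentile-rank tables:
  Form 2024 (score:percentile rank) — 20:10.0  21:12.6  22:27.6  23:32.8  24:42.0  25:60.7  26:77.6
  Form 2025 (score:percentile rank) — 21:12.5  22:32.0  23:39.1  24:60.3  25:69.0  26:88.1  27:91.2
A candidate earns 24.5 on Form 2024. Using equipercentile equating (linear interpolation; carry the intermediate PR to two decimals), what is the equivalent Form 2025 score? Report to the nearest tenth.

23.6

PR of 24.5 on Form 2024: 42.0 + (24.5 − 24)/(25 − 24) × (60.7 − 42.0) = 51.35
On Form 2025, PR 51.35 falls between score 23 (PR 39.1) and 24 (PR 60.3).
Interpolate: 23 + (51.35 − 39.1)/(60.3 − 39.1) × (24 − 23) = 23.6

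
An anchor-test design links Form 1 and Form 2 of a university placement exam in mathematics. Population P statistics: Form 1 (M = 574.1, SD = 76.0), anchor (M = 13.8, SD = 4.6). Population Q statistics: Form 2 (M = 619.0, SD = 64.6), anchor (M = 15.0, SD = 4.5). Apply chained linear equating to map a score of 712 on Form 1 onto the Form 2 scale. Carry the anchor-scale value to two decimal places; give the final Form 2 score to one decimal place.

Form 1 → anchor (Population P): v = (4.6/76.0)(712 − 574.1) + 13.8 = 22.15
anchor → Form 2 (Population Q): y = (64.6/4.5)(22.15 − 15.0) + 619.0 = 721.6

721.6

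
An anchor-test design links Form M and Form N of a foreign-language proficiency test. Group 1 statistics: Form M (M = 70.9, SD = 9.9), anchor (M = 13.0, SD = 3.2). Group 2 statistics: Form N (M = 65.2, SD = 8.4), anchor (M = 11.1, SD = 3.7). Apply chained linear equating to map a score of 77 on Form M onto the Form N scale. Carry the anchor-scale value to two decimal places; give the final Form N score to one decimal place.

Form M → anchor (Group 1): v = (3.2/9.9)(77 − 70.9) + 13.0 = 14.97
anchor → Form N (Group 2): y = (8.4/3.7)(14.97 − 11.1) + 65.2 = 74.0

74.0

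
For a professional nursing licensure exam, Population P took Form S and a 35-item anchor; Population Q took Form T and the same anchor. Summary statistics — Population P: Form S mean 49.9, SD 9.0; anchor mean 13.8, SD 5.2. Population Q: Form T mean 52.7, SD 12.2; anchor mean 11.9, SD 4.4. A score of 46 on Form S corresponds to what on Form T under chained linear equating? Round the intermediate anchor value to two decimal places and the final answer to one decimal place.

51.7

Form S → anchor (Population P): v = (5.2/9.0)(46 − 49.9) + 13.8 = 11.55
anchor → Form T (Population Q): y = (12.2/4.4)(11.55 − 11.9) + 52.7 = 51.7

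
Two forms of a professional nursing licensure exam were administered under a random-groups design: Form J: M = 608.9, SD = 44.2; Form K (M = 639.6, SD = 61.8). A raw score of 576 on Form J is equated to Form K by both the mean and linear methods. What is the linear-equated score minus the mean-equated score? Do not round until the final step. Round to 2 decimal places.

-13.10

Mean-equated: 576 + (639.6 − 608.9) = 606.70
Linear-equated: (61.8/44.2)(576 − 608.9) + 639.6 = 593.600
Difference = 593.600 − 606.70 = -13.10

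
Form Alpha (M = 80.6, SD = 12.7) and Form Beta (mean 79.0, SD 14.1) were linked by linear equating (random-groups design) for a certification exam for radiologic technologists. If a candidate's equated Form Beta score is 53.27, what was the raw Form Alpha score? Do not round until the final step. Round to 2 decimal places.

Invert y = (SD_Y/SD_X)(x − M_X) + M_Y:
x = (SD_X/SD_Y)(y − M_Y) + M_X = (12.7/14.1)(53.27 − 79.0) + 80.6
x = 0.900709 × -25.730 + 80.6 = 57.42

57.42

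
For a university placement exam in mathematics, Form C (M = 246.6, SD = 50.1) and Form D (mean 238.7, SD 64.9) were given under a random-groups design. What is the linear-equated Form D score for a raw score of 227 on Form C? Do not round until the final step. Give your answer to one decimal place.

213.3

Linear equating: y = (SD_Y/SD_X)(x − M_X) + M_Y
y = (64.9/50.1)(227 − 246.6) + 238.7
y = 1.295409 × -19.6 + 238.7 = -25.3900 + 238.7 = 213.3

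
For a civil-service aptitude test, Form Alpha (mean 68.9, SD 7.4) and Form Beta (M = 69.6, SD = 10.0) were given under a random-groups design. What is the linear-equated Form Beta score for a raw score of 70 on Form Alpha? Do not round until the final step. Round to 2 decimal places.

71.09

Linear equating: y = (SD_Y/SD_X)(x − M_X) + M_Y
y = (10.0/7.4)(70 − 68.9) + 69.6
y = 1.351351 × 1.1 + 69.6 = 1.4865 + 69.6 = 71.09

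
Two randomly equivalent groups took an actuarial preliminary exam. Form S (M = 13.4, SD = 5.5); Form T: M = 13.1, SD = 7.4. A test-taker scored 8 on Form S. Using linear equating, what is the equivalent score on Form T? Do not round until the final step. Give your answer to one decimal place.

Linear equating: y = (SD_Y/SD_X)(x − M_X) + M_Y
y = (7.4/5.5)(8 − 13.4) + 13.1
y = 1.345455 × -5.4 + 13.1 = -7.2655 + 13.1 = 5.8

5.8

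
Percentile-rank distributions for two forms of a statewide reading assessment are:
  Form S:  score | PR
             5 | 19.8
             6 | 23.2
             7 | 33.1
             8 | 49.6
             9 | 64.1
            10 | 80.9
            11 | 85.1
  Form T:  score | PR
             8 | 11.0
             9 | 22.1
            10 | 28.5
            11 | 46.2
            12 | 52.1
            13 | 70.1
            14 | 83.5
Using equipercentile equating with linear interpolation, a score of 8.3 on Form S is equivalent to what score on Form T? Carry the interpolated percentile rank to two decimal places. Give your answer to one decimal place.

12.1

PR of 8.3 on Form S: 49.6 + (8.3 − 8)/(9 − 8) × (64.1 − 49.6) = 53.95
On Form T, PR 53.95 falls between score 12 (PR 52.1) and 13 (PR 70.1).
Interpolate: 12 + (53.95 − 52.1)/(70.1 − 52.1) × (13 − 12) = 12.1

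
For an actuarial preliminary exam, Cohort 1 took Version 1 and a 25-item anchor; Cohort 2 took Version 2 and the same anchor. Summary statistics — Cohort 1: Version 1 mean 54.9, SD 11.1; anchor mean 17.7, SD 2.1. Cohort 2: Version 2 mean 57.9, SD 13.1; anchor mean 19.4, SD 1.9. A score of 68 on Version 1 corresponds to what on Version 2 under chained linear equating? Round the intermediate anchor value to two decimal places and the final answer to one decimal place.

63.3

Version 1 → anchor (Cohort 1): v = (2.1/11.1)(68 − 54.9) + 17.7 = 20.18
anchor → Version 2 (Cohort 2): y = (13.1/1.9)(20.18 − 19.4) + 57.9 = 63.3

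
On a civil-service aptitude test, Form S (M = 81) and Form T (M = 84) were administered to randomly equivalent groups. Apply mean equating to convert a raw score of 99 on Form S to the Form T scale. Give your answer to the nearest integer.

Mean equating: y = x + (M_Y − M_X) = 99 + (84 − 81) = 102

102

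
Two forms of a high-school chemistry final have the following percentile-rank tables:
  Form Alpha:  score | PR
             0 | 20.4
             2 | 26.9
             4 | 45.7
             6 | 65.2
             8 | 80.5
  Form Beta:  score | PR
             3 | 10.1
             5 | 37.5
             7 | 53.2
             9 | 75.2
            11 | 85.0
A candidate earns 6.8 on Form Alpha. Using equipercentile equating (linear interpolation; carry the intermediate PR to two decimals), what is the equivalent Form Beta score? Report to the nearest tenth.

8.6

PR of 6.8 on Form Alpha: 65.2 + (6.8 − 6)/(8 − 6) × (80.5 − 65.2) = 71.32
On Form Beta, PR 71.32 falls between score 7 (PR 53.2) and 9 (PR 75.2).
Interpolate: 7 + (71.32 − 53.2)/(75.2 − 53.2) × (9 − 7) = 8.6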